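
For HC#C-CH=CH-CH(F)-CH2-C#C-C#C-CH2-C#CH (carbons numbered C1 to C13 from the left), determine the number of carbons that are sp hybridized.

C1: sp ✓
C2: sp ✓
C3: sp2
C4: sp2
C5: sp3
C6: sp3
C7: sp ✓
C8: sp ✓
C9: sp ✓
C10: sp ✓
C11: sp3
C12: sp ✓
C13: sp ✓
C1, C2, C7, C8, C9, C10, C12, C13 → 8 sp carbons.

8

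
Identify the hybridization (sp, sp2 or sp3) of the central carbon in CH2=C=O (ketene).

sp

The central carbon: 2 σ bonds, plus two π bonds — 2 electron domains, sp.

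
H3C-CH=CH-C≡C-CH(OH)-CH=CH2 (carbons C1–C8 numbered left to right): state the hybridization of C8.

C8: 3 σ bonds, plus one π bond; 3 regions of electron density → sp2.

sp2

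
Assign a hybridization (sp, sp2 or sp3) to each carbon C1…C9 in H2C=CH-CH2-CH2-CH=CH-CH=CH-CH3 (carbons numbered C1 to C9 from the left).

C1 sp2, C2 sp2, C3 sp3, C4 sp3, C5 sp2, C6 sp2, C7 sp2, C8 sp2, C9 sp3

C1: 3 σ bonds, plus one π bond — 3 electron domains, sp2.
C2: 3 σ bonds, plus one π bond — 3 electron domains, sp2.
C3: 4 σ bonds — 4 electron domains, sp3.
C4 (4 σ bonds) has steric number 4: sp3.
C5 carries 3 σ bonds, plus one π bond, giving a steric number of 3, so it is sp2.
C6 — 3 σ bonds, plus one π bond. Steric number 3, so sp2.
C7 — 3 σ bonds, plus one π bond. Steric number 3, so sp2.
C8 carries 3 σ bonds, plus one π bond, giving a steric number of 3, so it is sp2.
C9 has 4 σ bonds: steric number 4 → sp3.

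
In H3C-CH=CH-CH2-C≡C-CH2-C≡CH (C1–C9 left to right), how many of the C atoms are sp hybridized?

C1: sp3
C2: sp2
C3: sp2
C4: sp3
C5: sp ✓
C6: sp ✓
C7: sp3
C8: sp ✓
C9: sp ✓
C5, C6, C8, C9 → 4 sp carbons.

4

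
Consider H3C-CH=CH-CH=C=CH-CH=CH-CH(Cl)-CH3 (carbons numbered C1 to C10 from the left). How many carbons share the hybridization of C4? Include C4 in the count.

C4 is sp2 (one π bond).
C1: sp3
C2: sp2 ✓
C3: sp2 ✓
C4: sp2 ✓
C5: sp
C6: sp2 ✓
C7: sp2 ✓
C8: sp2 ✓
C9: sp3
C10: sp3
6 carbons are sp2.

6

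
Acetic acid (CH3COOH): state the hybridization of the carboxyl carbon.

The carboxyl carbon has 3 σ bonds, plus one π bond: steric number 3 → sp2.

sp^2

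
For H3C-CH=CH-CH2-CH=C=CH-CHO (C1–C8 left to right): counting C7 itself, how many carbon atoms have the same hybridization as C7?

5

C7 is sp2 (one π bond).
C1: sp3
C2: sp2 ✓
C3: sp2 ✓
C4: sp3
C5: sp2 ✓
C6: sp
C7: sp2 ✓
C8: sp2 ✓
5 carbons are sp2.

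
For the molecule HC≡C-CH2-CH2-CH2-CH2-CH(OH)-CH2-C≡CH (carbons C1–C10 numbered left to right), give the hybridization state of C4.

sp³

C4 (4 σ bonds) has steric number 4: sp3.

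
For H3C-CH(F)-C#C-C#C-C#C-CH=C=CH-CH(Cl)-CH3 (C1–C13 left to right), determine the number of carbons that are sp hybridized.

7

C1: sp3
C2: sp3
C3: sp ✓
C4: sp ✓
C5: sp ✓
C6: sp ✓
C7: sp ✓
C8: sp ✓
C9: sp2
C10: sp ✓
C11: sp2
C12: sp3
C13: sp3
C3, C4, C5, C6, C7, C8, C10 → 7 sp carbons.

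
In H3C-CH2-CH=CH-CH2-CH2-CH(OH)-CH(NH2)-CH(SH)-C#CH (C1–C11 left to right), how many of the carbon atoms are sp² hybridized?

C1: sp3
C2: sp3
C3: sp2 ✓
C4: sp2 ✓
C5: sp3
C6: sp3
C7: sp3
C8: sp3
C9: sp3
C10: sp
C11: sp
C3, C4 → 2 sp2 carbons.

2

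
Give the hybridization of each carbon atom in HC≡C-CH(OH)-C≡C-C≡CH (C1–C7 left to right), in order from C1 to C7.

C1 sp, C2 sp, C3 sp3, C4 sp, C5 sp, C6 sp, C7 sp

C1 is sp: 2 σ bonds, plus two π bonds, 2 electron-density regions.
C2 carries 2 σ bonds, plus two π bonds, giving a steric number of 2, so it is sp.
C3: 4 σ bonds — 4 electron domains, sp3.
C4 has 2 σ bonds, plus two π bonds: steric number 2 → sp.
C5 carries 2 σ bonds, plus two π bonds, giving a steric number of 2, so it is sp.
C6 is sp: 2 σ bonds, plus two π bonds, 2 electron-density regions.
C7: 2 σ bonds, plus two π bonds; 2 regions of electron density → sp.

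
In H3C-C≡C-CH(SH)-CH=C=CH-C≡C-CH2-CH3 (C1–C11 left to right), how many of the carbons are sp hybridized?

C1: sp3
C2: sp ✓
C3: sp ✓
C4: sp3
C5: sp2
C6: sp ✓
C7: sp2
C8: sp ✓
C9: sp ✓
C10: sp3
C11: sp3
C2, C3, C6, C8, C9 → 5 sp carbons.

5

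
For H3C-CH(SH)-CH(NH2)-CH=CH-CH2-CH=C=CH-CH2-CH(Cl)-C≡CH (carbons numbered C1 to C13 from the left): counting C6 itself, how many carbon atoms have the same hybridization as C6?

6

C6 is sp3 (only σ bonds).
C1: sp3 ✓
C2: sp3 ✓
C3: sp3 ✓
C4: sp2
C5: sp2
C6: sp3 ✓
C7: sp2
C8: sp
C9: sp2
C10: sp3 ✓
C11: sp3 ✓
C12: sp
C13: sp
6 carbons are sp3.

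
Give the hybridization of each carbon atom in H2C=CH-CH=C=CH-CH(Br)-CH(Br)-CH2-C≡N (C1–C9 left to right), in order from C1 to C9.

C1: 3 σ bonds, plus one π bond; 3 regions of electron density → sp2.
C2 — 3 σ bonds, plus one π bond. Steric number 3, so sp2.
C3 has 3 σ bonds, plus one π bond: steric number 3 → sp2.
C4 carries 2 σ bonds, plus two π bonds, giving a steric number of 2, so it is sp.
C5 has 3 σ bonds, plus one π bond: steric number 3 → sp2.
C6 is sp3: 4 σ bonds, 4 electron-density regions.
C7 has 4 σ bonds: steric number 4 → sp3.
C8 is sp3: 4 σ bonds, 4 electron-density regions.
C9: 2 σ bonds, plus two π bonds; 2 regions of electron density → sp.

C1 sp2, C2 sp2, C3 sp2, C4 sp, C5 sp2, C6 sp3, C7 sp3, C8 sp3, C9 sp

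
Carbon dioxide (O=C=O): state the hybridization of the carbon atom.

sp

Two σ bonds, two π bonds → steric number 2 → sp.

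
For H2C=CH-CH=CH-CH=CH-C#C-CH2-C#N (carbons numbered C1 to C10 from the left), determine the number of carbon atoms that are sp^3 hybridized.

C1: sp2
C2: sp2
C3: sp2
C4: sp2
C5: sp2
C6: sp2
C7: sp
C8: sp
C9: sp3 ✓
C10: sp
C9 → 1 sp3 carbon.

1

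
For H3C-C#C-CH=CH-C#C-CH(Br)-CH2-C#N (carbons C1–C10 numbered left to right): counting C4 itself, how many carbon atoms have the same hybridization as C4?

C4 is sp2 (one π bond).
C1: sp3
C2: sp
C3: sp
C4: sp2 ✓
C5: sp2 ✓
C6: sp
C7: sp
C8: sp3
C9: sp3
C10: sp
2 carbons are sp2.

2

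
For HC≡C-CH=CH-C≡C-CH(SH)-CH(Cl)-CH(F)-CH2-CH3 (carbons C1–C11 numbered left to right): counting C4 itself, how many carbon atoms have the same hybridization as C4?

2

C4 is sp2 (one π bond).
C1: sp
C2: sp
C3: sp2 ✓
C4: sp2 ✓
C5: sp
C6: sp
C7: sp3
C8: sp3
C9: sp3
C10: sp3
C11: sp3
2 carbons are sp2.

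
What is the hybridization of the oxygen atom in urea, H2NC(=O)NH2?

The oxygen atom is sp2: 1 σ bond and 2 lone pairs, plus one π bond, 3 electron-density regions.

sp^2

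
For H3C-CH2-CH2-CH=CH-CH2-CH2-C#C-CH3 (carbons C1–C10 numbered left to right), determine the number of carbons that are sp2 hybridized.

C1: sp3
C2: sp3
C3: sp3
C4: sp2 ✓
C5: sp2 ✓
C6: sp3
C7: sp3
C8: sp
C9: sp
C10: sp3
C4, C5 → 2 sp2 carbons.

2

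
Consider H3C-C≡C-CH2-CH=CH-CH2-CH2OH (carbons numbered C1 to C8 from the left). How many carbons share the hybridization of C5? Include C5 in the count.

C5 is sp2 (one π bond).
C1: sp3
C2: sp
C3: sp
C4: sp3
C5: sp2 ✓
C6: sp2 ✓
C7: sp3
C8: sp3
2 carbons are sp2.

2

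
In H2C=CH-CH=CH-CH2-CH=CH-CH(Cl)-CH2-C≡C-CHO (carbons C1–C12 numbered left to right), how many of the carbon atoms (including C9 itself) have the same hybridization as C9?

C9 is sp3 (only σ bonds).
C1: sp2
C2: sp2
C3: sp2
C4: sp2
C5: sp3 ✓
C6: sp2
C7: sp2
C8: sp3 ✓
C9: sp3 ✓
C10: sp
C11: sp
C12: sp2
3 carbons are sp3.

3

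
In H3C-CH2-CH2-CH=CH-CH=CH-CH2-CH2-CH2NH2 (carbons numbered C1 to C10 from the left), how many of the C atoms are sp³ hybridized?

C1: sp3 ✓
C2: sp3 ✓
C3: sp3 ✓
C4: sp2
C5: sp2
C6: sp2
C7: sp2
C8: sp3 ✓
C9: sp3 ✓
C10: sp3 ✓
C1, C2, C3, C8, C9, C10 → 6 sp3 carbons.

6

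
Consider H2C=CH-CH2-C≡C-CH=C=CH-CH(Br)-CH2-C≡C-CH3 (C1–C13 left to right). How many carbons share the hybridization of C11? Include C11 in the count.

C11 is sp (two π bonds).
C1: sp2
C2: sp2
C3: sp3
C4: sp ✓
C5: sp ✓
C6: sp2
C7: sp ✓
C8: sp2
C9: sp3
C10: sp3
C11: sp ✓
C12: sp ✓
C13: sp3
5 carbons are sp.

5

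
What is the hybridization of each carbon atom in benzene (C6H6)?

sp2

Every ring carbon has three σ bonds and contributes one p electron to the aromatic π system.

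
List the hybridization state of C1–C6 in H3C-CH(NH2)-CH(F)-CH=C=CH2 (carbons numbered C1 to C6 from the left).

C1 is sp3: 4 σ bonds, 4 electron-density regions.
C2: 4 σ bonds — 4 electron domains, sp3.
C3 has 4 σ bonds: steric number 4 → sp3.
C4 carries 3 σ bonds, plus one π bond, giving a steric number of 3, so it is sp2.
C5 carries 2 σ bonds, plus two π bonds, giving a steric number of 2, so it is sp.
C6: 3 σ bonds, plus one π bond; 3 regions of electron density → sp2.

C1 sp3, C2 sp3, C3 sp3, C4 sp2, C5 sp, C6 sp2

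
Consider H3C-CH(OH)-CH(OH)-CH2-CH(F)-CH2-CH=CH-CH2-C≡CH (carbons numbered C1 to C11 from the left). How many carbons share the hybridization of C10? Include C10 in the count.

2

C10 is sp (two π bonds).
C1: sp3
C2: sp3
C3: sp3
C4: sp3
C5: sp3
C6: sp3
C7: sp2
C8: sp2
C9: sp3
C10: sp ✓
C11: sp ✓
2 carbons are sp.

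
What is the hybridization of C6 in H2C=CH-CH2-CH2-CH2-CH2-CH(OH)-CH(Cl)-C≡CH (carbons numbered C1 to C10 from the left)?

sp^3

C6: 4 σ bonds; 4 regions of electron density → sp3.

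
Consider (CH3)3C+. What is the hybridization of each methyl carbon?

sp^3

Each methyl carbon carries 4 σ bonds, giving a steric number of 4, so it is sp3.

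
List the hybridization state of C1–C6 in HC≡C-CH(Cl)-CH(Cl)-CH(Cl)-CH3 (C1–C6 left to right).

C1 — 2 σ bonds, plus two π bonds. Steric number 2, so sp.
C2 is sp: 2 σ bonds, plus two π bonds, 2 electron-density regions.
C3 — 4 σ bonds. Steric number 4, so sp3.
C4 carries 4 σ bonds, giving a steric number of 4, so it is sp3.
C5 is sp3: 4 σ bonds, 4 electron-density regions.
C6 has 4 σ bonds: steric number 4 → sp3.

C1 sp, C2 sp, C3 sp3, C4 sp3, C5 sp3, C6 sp3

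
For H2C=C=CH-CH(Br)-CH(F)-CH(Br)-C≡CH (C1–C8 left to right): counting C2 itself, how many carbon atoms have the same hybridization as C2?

3

C2 is sp (two π bonds).
C1: sp2
C2: sp ✓
C3: sp2
C4: sp3
C5: sp3
C6: sp3
C7: sp ✓
C8: sp ✓
3 carbons are sp.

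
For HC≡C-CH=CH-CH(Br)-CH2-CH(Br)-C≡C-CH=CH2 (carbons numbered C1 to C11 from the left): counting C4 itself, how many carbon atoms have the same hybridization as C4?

C4 is sp2 (one π bond).
C1: sp
C2: sp
C3: sp2 ✓
C4: sp2 ✓
C5: sp3
C6: sp3
C7: sp3
C8: sp
C9: sp
C10: sp2 ✓
C11: sp2 ✓
4 carbons are sp2.

4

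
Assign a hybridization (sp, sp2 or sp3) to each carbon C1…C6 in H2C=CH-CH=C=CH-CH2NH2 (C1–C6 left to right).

C1 — 3 σ bonds, plus one π bond. Steric number 3, so sp2.
C2: 3 σ bonds, plus one π bond; 3 regions of electron density → sp2.
C3 — 3 σ bonds, plus one π bond. Steric number 3, so sp2.
C4 is sp: 2 σ bonds, plus two π bonds, 2 electron-density regions.
C5 is sp2: 3 σ bonds, plus one π bond, 3 electron-density regions.
C6: 4 σ bonds; 4 regions of electron density → sp3.

C1 sp2, C2 sp2, C3 sp2, C4 sp, C5 sp2, C6 sp3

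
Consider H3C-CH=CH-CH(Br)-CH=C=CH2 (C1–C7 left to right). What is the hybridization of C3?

C3 is sp2: 3 σ bonds, plus one π bond, 3 electron-density regions.

sp^2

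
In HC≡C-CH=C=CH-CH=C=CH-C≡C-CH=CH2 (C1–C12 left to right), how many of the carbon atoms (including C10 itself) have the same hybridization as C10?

C10 is sp (two π bonds).
C1: sp ✓
C2: sp ✓
C3: sp2
C4: sp ✓
C5: sp2
C6: sp2
C7: sp ✓
C8: sp2
C9: sp ✓
C10: sp ✓
C11: sp2
C12: sp2
6 carbons are sp.

6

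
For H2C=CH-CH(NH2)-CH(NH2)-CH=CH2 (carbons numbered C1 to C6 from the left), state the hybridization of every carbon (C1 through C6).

C1: 3 σ bonds, plus one π bond; 3 regions of electron density → sp2.
C2 is sp2: 3 σ bonds, plus one π bond, 3 electron-density regions.
C3: 4 σ bonds; 4 regions of electron density → sp3.
C4 — 4 σ bonds. Steric number 4, so sp3.
C5 — 3 σ bonds, plus one π bond. Steric number 3, so sp2.
C6 carries 3 σ bonds, plus one π bond, giving a steric number of 3, so it is sp2.

C1 sp2, C2 sp2, C3 sp3, C4 sp3, C5 sp2, C6 sp2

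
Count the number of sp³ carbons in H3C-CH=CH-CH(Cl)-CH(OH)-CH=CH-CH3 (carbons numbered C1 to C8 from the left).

4

C1: sp3 ✓
C2: sp2
C3: sp2
C4: sp3 ✓
C5: sp3 ✓
C6: sp2
C7: sp2
C8: sp3 ✓
C1, C4, C5, C8 → 4 sp3 carbons.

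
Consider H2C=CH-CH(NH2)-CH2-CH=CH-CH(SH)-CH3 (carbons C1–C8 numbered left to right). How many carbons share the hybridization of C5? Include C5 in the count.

4

C5 is sp2 (one π bond).
C1: sp2 ✓
C2: sp2 ✓
C3: sp3
C4: sp3
C5: sp2 ✓
C6: sp2 ✓
C7: sp3
C8: sp3
4 carbons are sp2.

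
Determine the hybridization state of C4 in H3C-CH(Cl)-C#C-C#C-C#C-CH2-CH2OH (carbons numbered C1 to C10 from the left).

C4 is sp: 2 σ bonds, plus two π bonds, 2 electron-density regions.

sp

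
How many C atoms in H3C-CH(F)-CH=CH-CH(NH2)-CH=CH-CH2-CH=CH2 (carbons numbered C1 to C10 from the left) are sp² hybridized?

C1: sp3
C2: sp3
C3: sp2 ✓
C4: sp2 ✓
C5: sp3
C6: sp2 ✓
C7: sp2 ✓
C8: sp3
C9: sp2 ✓
C10: sp2 ✓
C3, C4, C6, C7, C9, C10 → 6 sp2 carbons.

6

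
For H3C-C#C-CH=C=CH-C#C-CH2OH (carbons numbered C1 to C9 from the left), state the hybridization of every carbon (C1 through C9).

C1 sp3, C2 sp, C3 sp, C4 sp2, C5 sp, C6 sp2, C7 sp, C8 sp, C9 sp3

C1 is sp3: 4 σ bonds, 4 electron-density regions.
C2: 2 σ bonds, plus two π bonds — 2 electron domains, sp.
C3 carries 2 σ bonds, plus two π bonds, giving a steric number of 2, so it is sp.
C4 (3 σ bonds, plus one π bond) has steric number 3: sp2.
C5 carries 2 σ bonds, plus two π bonds, giving a steric number of 2, so it is sp.
C6 — 3 σ bonds, plus one π bond. Steric number 3, so sp2.
C7: 2 σ bonds, plus two π bonds — 2 electron domains, sp.
C8 carries 2 σ bonds, plus two π bonds, giving a steric number of 2, so it is sp.
C9 is sp3: 4 σ bonds, 4 electron-density regions.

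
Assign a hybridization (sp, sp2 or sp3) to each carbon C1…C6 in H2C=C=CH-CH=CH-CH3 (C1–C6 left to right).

C1: 3 σ bonds, plus one π bond — 3 electron domains, sp2.
C2 carries 2 σ bonds, plus two π bonds, giving a steric number of 2, so it is sp.
C3: 3 σ bonds, plus one π bond; 3 regions of electron density → sp2.
C4 carries 3 σ bonds, plus one π bond, giving a steric number of 3, so it is sp2.
C5 carries 3 σ bonds, plus one π bond, giving a steric number of 3, so it is sp2.
C6: 4 σ bonds — 4 electron domains, sp3.

C1 sp2, C2 sp, C3 sp2, C4 sp2, C5 sp2, C6 sp3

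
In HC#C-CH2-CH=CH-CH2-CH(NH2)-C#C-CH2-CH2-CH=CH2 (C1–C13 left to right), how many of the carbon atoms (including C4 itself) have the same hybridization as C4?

4

C4 is sp2 (one π bond).
C1: sp
C2: sp
C3: sp3
C4: sp2 ✓
C5: sp2 ✓
C6: sp3
C7: sp3
C8: sp
C9: sp
C10: sp3
C11: sp3
C12: sp2 ✓
C13: sp2 ✓
4 carbons are sp2.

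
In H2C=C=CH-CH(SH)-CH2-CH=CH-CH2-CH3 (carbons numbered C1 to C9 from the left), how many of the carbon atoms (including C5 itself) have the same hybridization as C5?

4

C5 is sp3 (only σ bonds).
C1: sp2
C2: sp
C3: sp2
C4: sp3 ✓
C5: sp3 ✓
C6: sp2
C7: sp2
C8: sp3 ✓
C9: sp3 ✓
4 carbons are sp3.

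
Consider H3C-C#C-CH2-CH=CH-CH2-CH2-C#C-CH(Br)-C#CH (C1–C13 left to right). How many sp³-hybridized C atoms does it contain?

5

C1: sp3 ✓
C2: sp
C3: sp
C4: sp3 ✓
C5: sp2
C6: sp2
C7: sp3 ✓
C8: sp3 ✓
C9: sp
C10: sp
C11: sp3 ✓
C12: sp
C13: sp
C1, C4, C7, C8, C11 → 5 sp3 carbons.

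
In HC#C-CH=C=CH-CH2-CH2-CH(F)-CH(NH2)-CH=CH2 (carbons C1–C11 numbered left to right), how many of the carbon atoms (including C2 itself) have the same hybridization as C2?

3

C2 is sp (two π bonds).
C1: sp ✓
C2: sp ✓
C3: sp2
C4: sp ✓
C5: sp2
C6: sp3
C7: sp3
C8: sp3
C9: sp3
C10: sp2
C11: sp2
3 carbons are sp.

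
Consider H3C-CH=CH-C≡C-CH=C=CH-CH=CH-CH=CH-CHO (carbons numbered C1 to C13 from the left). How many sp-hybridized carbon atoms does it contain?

3

C1: sp3
C2: sp2
C3: sp2
C4: sp ✓
C5: sp ✓
C6: sp2
C7: sp ✓
C8: sp2
C9: sp2
C10: sp2
C11: sp2
C12: sp2
C13: sp2
C4, C5, C7 → 3 sp carbons.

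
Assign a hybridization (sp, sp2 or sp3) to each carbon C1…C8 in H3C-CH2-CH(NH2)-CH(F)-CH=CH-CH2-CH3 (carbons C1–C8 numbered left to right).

C1 — 4 σ bonds. Steric number 4, so sp3.
C2: 4 σ bonds; 4 regions of electron density → sp3.
C3 carries 4 σ bonds, giving a steric number of 4, so it is sp3.
C4 — 4 σ bonds. Steric number 4, so sp3.
C5 carries 3 σ bonds, plus one π bond, giving a steric number of 3, so it is sp2.
C6 has 3 σ bonds, plus one π bond: steric number 3 → sp2.
C7 — 4 σ bonds. Steric number 4, so sp3.
C8 is sp3: 4 σ bonds, 4 electron-density regions.

C1 sp3, C2 sp3, C3 sp3, C4 sp3, C5 sp2, C6 sp2, C7 sp3, C8 sp3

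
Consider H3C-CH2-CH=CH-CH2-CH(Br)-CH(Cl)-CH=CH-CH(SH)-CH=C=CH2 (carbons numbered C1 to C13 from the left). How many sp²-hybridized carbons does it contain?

6

C1: sp3
C2: sp3
C3: sp2 ✓
C4: sp2 ✓
C5: sp3
C6: sp3
C7: sp3
C8: sp2 ✓
C9: sp2 ✓
C10: sp3
C11: sp2 ✓
C12: sp
C13: sp2 ✓
C3, C4, C8, C9, C11, C13 → 6 sp2 carbons.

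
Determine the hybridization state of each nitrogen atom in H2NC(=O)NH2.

Both N lone pairs are conjugated with the C=O; planar sp2.

sp²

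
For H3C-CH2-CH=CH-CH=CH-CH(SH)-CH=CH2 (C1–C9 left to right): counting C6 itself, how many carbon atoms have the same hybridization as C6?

6

C6 is sp2 (one π bond).
C1: sp3
C2: sp3
C3: sp2 ✓
C4: sp2 ✓
C5: sp2 ✓
C6: sp2 ✓
C7: sp3
C8: sp2 ✓
C9: sp2 ✓
6 carbons are sp2.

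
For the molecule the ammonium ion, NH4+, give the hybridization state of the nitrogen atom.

sp^3

Four σ bonds, no lone pair → sp3, tetrahedral.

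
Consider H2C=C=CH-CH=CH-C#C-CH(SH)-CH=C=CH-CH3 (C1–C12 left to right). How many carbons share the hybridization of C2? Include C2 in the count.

4

C2 is sp (two π bonds).
C1: sp2
C2: sp ✓
C3: sp2
C4: sp2
C5: sp2
C6: sp ✓
C7: sp ✓
C8: sp3
C9: sp2
C10: sp ✓
C11: sp2
C12: sp3
4 carbons are sp.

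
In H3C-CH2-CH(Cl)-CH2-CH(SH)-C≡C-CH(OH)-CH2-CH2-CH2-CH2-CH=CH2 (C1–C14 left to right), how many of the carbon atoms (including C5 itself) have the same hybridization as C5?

10

C5 is sp3 (only σ bonds).
C1: sp3 ✓
C2: sp3 ✓
C3: sp3 ✓
C4: sp3 ✓
C5: sp3 ✓
C6: sp
C7: sp
C8: sp3 ✓
C9: sp3 ✓
C10: sp3 ✓
C11: sp3 ✓
C12: sp3 ✓
C13: sp2
C14: sp2
10 carbons are sp3.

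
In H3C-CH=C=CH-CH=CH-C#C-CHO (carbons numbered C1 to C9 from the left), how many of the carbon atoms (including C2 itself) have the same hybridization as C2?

5

C2 is sp2 (one π bond).
C1: sp3
C2: sp2 ✓
C3: sp
C4: sp2 ✓
C5: sp2 ✓
C6: sp2 ✓
C7: sp
C8: sp
C9: sp2 ✓
5 carbons are sp2.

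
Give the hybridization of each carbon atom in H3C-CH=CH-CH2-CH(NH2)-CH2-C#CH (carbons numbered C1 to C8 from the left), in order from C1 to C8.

C1 sp3, C2 sp2, C3 sp2, C4 sp3, C5 sp3, C6 sp3, C7 sp, C8 sp

C1: 4 σ bonds — 4 electron domains, sp3.
C2 — 3 σ bonds, plus one π bond. Steric number 3, so sp2.
C3 has 3 σ bonds, plus one π bond: steric number 3 → sp2.
C4 (4 σ bonds) has steric number 4: sp3.
C5 has 4 σ bonds: steric number 4 → sp3.
C6 is sp3: 4 σ bonds, 4 electron-density regions.
C7 (2 σ bonds, plus two π bonds) has steric number 2: sp.
C8 has 2 σ bonds, plus two π bonds: steric number 2 → sp.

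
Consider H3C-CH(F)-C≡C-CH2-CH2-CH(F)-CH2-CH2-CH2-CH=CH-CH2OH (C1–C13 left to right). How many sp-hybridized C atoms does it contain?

2

C1: sp3
C2: sp3
C3: sp ✓
C4: sp ✓
C5: sp3
C6: sp3
C7: sp3
C8: sp3
C9: sp3
C10: sp3
C11: sp2
C12: sp2
C13: sp3
C3, C4 → 2 sp carbons.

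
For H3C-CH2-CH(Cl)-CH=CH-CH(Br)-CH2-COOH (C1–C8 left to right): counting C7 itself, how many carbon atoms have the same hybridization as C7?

5

C7 is sp3 (only σ bonds).
C1: sp3 ✓
C2: sp3 ✓
C3: sp3 ✓
C4: sp2
C5: sp2
C6: sp3 ✓
C7: sp3 ✓
C8: sp2
5 carbons are sp3.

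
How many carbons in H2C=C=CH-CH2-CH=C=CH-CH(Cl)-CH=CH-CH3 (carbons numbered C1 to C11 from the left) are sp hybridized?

2

C1: sp2
C2: sp ✓
C3: sp2
C4: sp3
C5: sp2
C6: sp ✓
C7: sp2
C8: sp3
C9: sp2
C10: sp2
C11: sp3
C2, C6 → 2 sp carbons.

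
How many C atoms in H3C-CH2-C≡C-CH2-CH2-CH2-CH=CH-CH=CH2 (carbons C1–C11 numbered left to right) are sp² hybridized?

4

C1: sp3
C2: sp3
C3: sp
C4: sp
C5: sp3
C6: sp3
C7: sp3
C8: sp2 ✓
C9: sp2 ✓
C10: sp2 ✓
C11: sp2 ✓
C8, C9, C10, C11 → 4 sp2 carbons.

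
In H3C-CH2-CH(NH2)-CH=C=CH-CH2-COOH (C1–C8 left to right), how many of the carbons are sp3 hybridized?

C1: sp3 ✓
C2: sp3 ✓
C3: sp3 ✓
C4: sp2
C5: sp
C6: sp2
C7: sp3 ✓
C8: sp2
C1, C2, C3, C7 → 4 sp3 carbons.

4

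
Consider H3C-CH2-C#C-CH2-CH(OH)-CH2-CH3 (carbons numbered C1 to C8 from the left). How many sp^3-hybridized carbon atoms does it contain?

C1: sp3 ✓
C2: sp3 ✓
C3: sp
C4: sp
C5: sp3 ✓
C6: sp3 ✓
C7: sp3 ✓
C8: sp3 ✓
C1, C2, C5, C6, C7, C8 → 6 sp3 carbons.

6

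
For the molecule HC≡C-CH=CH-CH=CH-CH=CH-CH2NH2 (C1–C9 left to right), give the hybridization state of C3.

sp^2

C3: 3 σ bonds, plus one π bond; 3 regions of electron density → sp2.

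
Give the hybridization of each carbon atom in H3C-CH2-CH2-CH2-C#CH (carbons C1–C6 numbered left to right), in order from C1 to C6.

C1 is sp3: 4 σ bonds, 4 electron-density regions.
C2 is sp3: 4 σ bonds, 4 electron-density regions.
C3 (4 σ bonds) has steric number 4: sp3.
C4 (4 σ bonds) has steric number 4: sp3.
C5 has 2 σ bonds, plus two π bonds: steric number 2 → sp.
C6 is sp: 2 σ bonds, plus two π bonds, 2 electron-density regions.

C1 sp3, C2 sp3, C3 sp3, C4 sp3, C5 sp, C6 sp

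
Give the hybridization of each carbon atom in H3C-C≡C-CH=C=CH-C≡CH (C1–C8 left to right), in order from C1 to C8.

C1 is sp3: 4 σ bonds, 4 electron-density regions.
C2 is sp: 2 σ bonds, plus two π bonds, 2 electron-density regions.
C3 carries 2 σ bonds, plus two π bonds, giving a steric number of 2, so it is sp.
C4 (3 σ bonds, plus one π bond) has steric number 3: sp2.
C5 has 2 σ bonds, plus two π bonds: steric number 2 → sp.
C6: 3 σ bonds, plus one π bond; 3 regions of electron density → sp2.
C7 — 2 σ bonds, plus two π bonds. Steric number 2, so sp.
C8 has 2 σ bonds, plus two π bonds: steric number 2 → sp.

C1 sp3, C2 sp, C3 sp, C4 sp2, C5 sp, C6 sp2, C7 sp, C8 sp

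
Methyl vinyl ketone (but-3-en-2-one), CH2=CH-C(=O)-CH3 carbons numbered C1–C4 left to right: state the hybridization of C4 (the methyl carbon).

sp3

C4 (the methyl carbon) is sp3: 4 σ bonds, 4 electron-density regions.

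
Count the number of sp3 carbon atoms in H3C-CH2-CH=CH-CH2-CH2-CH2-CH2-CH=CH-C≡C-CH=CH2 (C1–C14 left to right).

C1: sp3 ✓
C2: sp3 ✓
C3: sp2
C4: sp2
C5: sp3 ✓
C6: sp3 ✓
C7: sp3 ✓
C8: sp3 ✓
C9: sp2
C10: sp2
C11: sp
C12: sp
C13: sp2
C14: sp2
C1, C2, C5, C6, C7, C8 → 6 sp3 carbons.

6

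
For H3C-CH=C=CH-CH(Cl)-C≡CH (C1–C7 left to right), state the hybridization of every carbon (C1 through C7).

C1 sp3, C2 sp2, C3 sp, C4 sp2, C5 sp3, C6 sp, C7 sp

C1: 4 σ bonds — 4 electron domains, sp3.
C2 carries 3 σ bonds, plus one π bond, giving a steric number of 3, so it is sp2.
C3 has 2 σ bonds, plus two π bonds: steric number 2 → sp.
C4 — 3 σ bonds, plus one π bond. Steric number 3, so sp2.
C5 carries 4 σ bonds, giving a steric number of 4, so it is sp3.
C6 has 2 σ bonds, plus two π bonds: steric number 2 → sp.
C7: 2 σ bonds, plus two π bonds; 2 regions of electron density → sp.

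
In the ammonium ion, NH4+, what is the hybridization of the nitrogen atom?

Four σ bonds, no lone pair → sp3, tetrahedral.

sp³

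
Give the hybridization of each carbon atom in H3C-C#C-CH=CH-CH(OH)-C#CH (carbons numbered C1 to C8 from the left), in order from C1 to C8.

C1: 4 σ bonds — 4 electron domains, sp3.
C2 (2 σ bonds, plus two π bonds) has steric number 2: sp.
C3 (2 σ bonds, plus two π bonds) has steric number 2: sp.
C4 is sp2: 3 σ bonds, plus one π bond, 3 electron-density regions.
C5 has 3 σ bonds, plus one π bond: steric number 3 → sp2.
C6: 4 σ bonds; 4 regions of electron density → sp3.
C7 is sp: 2 σ bonds, plus two π bonds, 2 electron-density regions.
C8: 2 σ bonds, plus two π bonds — 2 electron domains, sp.

C1 sp3, C2 sp, C3 sp, C4 sp2, C5 sp2, C6 sp3, C7 sp, C8 sp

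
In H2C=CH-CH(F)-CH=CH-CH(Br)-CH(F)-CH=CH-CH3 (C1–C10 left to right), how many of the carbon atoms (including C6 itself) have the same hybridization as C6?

4

C6 is sp3 (only σ bonds).
C1: sp2
C2: sp2
C3: sp3 ✓
C4: sp2
C5: sp2
C6: sp3 ✓
C7: sp3 ✓
C8: sp2
C9: sp2
C10: sp3 ✓
4 carbons are sp3.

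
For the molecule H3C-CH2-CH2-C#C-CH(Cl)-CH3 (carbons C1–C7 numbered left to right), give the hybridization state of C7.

C7: 4 σ bonds; 4 regions of electron density → sp3.

sp³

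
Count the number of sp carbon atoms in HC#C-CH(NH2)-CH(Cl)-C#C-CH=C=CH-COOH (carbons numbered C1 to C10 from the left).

C1: sp ✓
C2: sp ✓
C3: sp3
C4: sp3
C5: sp ✓
C6: sp ✓
C7: sp2
C8: sp ✓
C9: sp2
C10: sp2
C1, C2, C5, C6, C8 → 5 sp carbons.

5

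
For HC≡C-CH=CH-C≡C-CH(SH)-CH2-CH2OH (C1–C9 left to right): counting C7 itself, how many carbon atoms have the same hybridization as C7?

3

C7 is sp3 (only σ bonds).
C1: sp
C2: sp
C3: sp2
C4: sp2
C5: sp
C6: sp
C7: sp3 ✓
C8: sp3 ✓
C9: sp3 ✓
3 carbons are sp3.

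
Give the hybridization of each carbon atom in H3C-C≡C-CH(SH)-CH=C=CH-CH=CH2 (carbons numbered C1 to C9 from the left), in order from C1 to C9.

C1 sp3, C2 sp, C3 sp, C4 sp3, C5 sp2, C6 sp, C7 sp2, C8 sp2, C9 sp2

C1 — 4 σ bonds. Steric number 4, so sp3.
C2 — 2 σ bonds, plus two π bonds. Steric number 2, so sp.
C3 has 2 σ bonds, plus two π bonds: steric number 2 → sp.
C4: 4 σ bonds — 4 electron domains, sp3.
C5: 3 σ bonds, plus one π bond; 3 regions of electron density → sp2.
C6: 2 σ bonds, plus two π bonds — 2 electron domains, sp.
C7 (3 σ bonds, plus one π bond) has steric number 3: sp2.
C8 is sp2: 3 σ bonds, plus one π bond, 3 electron-density regions.
C9 (3 σ bonds, plus one π bond) has steric number 3: sp2.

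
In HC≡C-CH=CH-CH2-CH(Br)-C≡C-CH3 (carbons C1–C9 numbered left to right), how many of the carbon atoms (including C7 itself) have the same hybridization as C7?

4

C7 is sp (two π bonds).
C1: sp ✓
C2: sp ✓
C3: sp2
C4: sp2
C5: sp3
C6: sp3
C7: sp ✓
C8: sp ✓
C9: sp3
4 carbons are sp.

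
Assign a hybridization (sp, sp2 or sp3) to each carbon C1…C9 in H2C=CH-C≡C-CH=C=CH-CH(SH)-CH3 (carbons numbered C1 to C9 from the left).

C1: 3 σ bonds, plus one π bond; 3 regions of electron density → sp2.
C2 — 3 σ bonds, plus one π bond. Steric number 3, so sp2.
C3 — 2 σ bonds, plus two π bonds. Steric number 2, so sp.
C4 carries 2 σ bonds, plus two π bonds, giving a steric number of 2, so it is sp.
C5 — 3 σ bonds, plus one π bond. Steric number 3, so sp2.
C6 carries 2 σ bonds, plus two π bonds, giving a steric number of 2, so it is sp.
C7 carries 3 σ bonds, plus one π bond, giving a steric number of 3, so it is sp2.
C8 (4 σ bonds) has steric number 4: sp3.
C9: 4 σ bonds — 4 electron domains, sp3.

C1 sp2, C2 sp2, C3 sp, C4 sp, C5 sp2, C6 sp, C7 sp2, C8 sp3, C9 sp3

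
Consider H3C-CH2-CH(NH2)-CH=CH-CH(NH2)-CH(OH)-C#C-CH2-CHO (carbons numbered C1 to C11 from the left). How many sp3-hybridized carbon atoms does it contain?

6

C1: sp3 ✓
C2: sp3 ✓
C3: sp3 ✓
C4: sp2
C5: sp2
C6: sp3 ✓
C7: sp3 ✓
C8: sp
C9: sp
C10: sp3 ✓
C11: sp2
C1, C2, C3, C6, C7, C10 → 6 sp3 carbons.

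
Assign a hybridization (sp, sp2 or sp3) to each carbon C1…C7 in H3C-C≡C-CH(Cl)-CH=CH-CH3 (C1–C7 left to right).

C1 sp3, C2 sp, C3 sp, C4 sp3, C5 sp2, C6 sp2, C7 sp3

C1 carries 4 σ bonds, giving a steric number of 4, so it is sp3.
C2 (2 σ bonds, plus two π bonds) has steric number 2: sp.
C3 (2 σ bonds, plus two π bonds) has steric number 2: sp.
C4: 4 σ bonds; 4 regions of electron density → sp3.
C5: 3 σ bonds, plus one π bond; 3 regions of electron density → sp2.
C6 carries 3 σ bonds, plus one π bond, giving a steric number of 3, so it is sp2.
C7 (4 σ bonds) has steric number 4: sp3.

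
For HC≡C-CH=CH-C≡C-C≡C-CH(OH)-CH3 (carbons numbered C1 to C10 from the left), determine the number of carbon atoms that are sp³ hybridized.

C1: sp
C2: sp
C3: sp2
C4: sp2
C5: sp
C6: sp
C7: sp
C8: sp
C9: sp3 ✓
C10: sp3 ✓
C9, C10 → 2 sp3 carbons.

2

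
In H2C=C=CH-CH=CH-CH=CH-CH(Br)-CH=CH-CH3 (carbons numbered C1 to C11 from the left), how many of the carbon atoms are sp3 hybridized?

2

C1: sp2
C2: sp
C3: sp2
C4: sp2
C5: sp2
C6: sp2
C7: sp2
C8: sp3 ✓
C9: sp2
C10: sp2
C11: sp3 ✓
C8, C11 → 2 sp3 carbons.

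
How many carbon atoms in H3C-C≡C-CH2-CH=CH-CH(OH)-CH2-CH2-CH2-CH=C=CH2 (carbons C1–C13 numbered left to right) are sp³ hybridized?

6

C1: sp3 ✓
C2: sp
C3: sp
C4: sp3 ✓
C5: sp2
C6: sp2
C7: sp3 ✓
C8: sp3 ✓
C9: sp3 ✓
C10: sp3 ✓
C11: sp2
C12: sp
C13: sp2
C1, C4, C7, C8, C9, C10 → 6 sp3 carbons.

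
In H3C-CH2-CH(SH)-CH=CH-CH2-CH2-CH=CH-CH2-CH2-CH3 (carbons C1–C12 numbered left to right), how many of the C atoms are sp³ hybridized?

C1: sp3 ✓
C2: sp3 ✓
C3: sp3 ✓
C4: sp2
C5: sp2
C6: sp3 ✓
C7: sp3 ✓
C8: sp2
C9: sp2
C10: sp3 ✓
C11: sp3 ✓
C12: sp3 ✓
C1, C2, C3, C6, C7, C10, C11, C12 → 8 sp3 carbons.

8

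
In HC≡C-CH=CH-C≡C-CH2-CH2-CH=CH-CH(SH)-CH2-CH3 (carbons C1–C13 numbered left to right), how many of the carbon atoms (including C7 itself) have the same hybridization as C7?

C7 is sp3 (only σ bonds).
C1: sp
C2: sp
C3: sp2
C4: sp2
C5: sp
C6: sp
C7: sp3 ✓
C8: sp3 ✓
C9: sp2
C10: sp2
C11: sp3 ✓
C12: sp3 ✓
C13: sp3 ✓
5 carbons are sp3.

5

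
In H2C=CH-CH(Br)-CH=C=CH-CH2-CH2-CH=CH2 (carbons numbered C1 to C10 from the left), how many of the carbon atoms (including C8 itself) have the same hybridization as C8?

C8 is sp3 (only σ bonds).
C1: sp2
C2: sp2
C3: sp3 ✓
C4: sp2
C5: sp
C6: sp2
C7: sp3 ✓
C8: sp3 ✓
C9: sp2
C10: sp2
3 carbons are sp3.

3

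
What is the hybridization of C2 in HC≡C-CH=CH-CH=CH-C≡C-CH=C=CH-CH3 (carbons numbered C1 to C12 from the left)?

C2: 2 σ bonds, plus two π bonds; 2 regions of electron density → sp.

sp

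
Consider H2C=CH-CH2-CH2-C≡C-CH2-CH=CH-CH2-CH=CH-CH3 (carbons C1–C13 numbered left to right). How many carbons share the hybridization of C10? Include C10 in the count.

C10 is sp3 (only σ bonds).
C1: sp2
C2: sp2
C3: sp3 ✓
C4: sp3 ✓
C5: sp
C6: sp
C7: sp3 ✓
C8: sp2
C9: sp2
C10: sp3 ✓
C11: sp2
C12: sp2
C13: sp3 ✓
5 carbons are sp3.

5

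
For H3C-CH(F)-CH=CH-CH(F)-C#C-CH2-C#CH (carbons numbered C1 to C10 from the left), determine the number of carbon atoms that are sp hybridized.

C1: sp3
C2: sp3
C3: sp2
C4: sp2
C5: sp3
C6: sp ✓
C7: sp ✓
C8: sp3
C9: sp ✓
C10: sp ✓
C6, C7, C9, C10 → 4 sp carbons.

4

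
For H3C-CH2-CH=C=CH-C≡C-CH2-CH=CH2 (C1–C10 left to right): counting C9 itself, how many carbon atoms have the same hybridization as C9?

C9 is sp2 (one π bond).
C1: sp3
C2: sp3
C3: sp2 ✓
C4: sp
C5: sp2 ✓
C6: sp
C7: sp
C8: sp3
C9: sp2 ✓
C10: sp2 ✓
4 carbons are sp2.

4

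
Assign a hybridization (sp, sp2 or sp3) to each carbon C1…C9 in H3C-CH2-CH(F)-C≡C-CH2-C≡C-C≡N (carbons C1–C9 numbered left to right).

C1 (4 σ bonds) has steric number 4: sp3.
C2: 4 σ bonds — 4 electron domains, sp3.
C3 has 4 σ bonds: steric number 4 → sp3.
C4 carries 2 σ bonds, plus two π bonds, giving a steric number of 2, so it is sp.
C5 — 2 σ bonds, plus two π bonds. Steric number 2, so sp.
C6 — 4 σ bonds. Steric number 4, so sp3.
C7 — 2 σ bonds, plus two π bonds. Steric number 2, so sp.
C8 has 2 σ bonds, plus two π bonds: steric number 2 → sp.
C9 — 2 σ bonds, plus two π bonds. Steric number 2, so sp.

C1 sp3, C2 sp3, C3 sp3, C4 sp, C5 sp, C6 sp3, C7 sp, C8 sp, C9 sp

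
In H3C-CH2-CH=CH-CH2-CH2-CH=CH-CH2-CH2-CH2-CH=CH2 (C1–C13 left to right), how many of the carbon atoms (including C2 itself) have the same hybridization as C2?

7

C2 is sp3 (only σ bonds).
C1: sp3 ✓
C2: sp3 ✓
C3: sp2
C4: sp2
C5: sp3 ✓
C6: sp3 ✓
C7: sp2
C8: sp2
C9: sp3 ✓
C10: sp3 ✓
C11: sp3 ✓
C12: sp2
C13: sp2
7 carbons are sp3.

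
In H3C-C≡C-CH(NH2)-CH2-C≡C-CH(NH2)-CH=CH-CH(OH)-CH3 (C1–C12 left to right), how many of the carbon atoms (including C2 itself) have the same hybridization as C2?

4

C2 is sp (two π bonds).
C1: sp3
C2: sp ✓
C3: sp ✓
C4: sp3
C5: sp3
C6: sp ✓
C7: sp ✓
C8: sp3
C9: sp2
C10: sp2
C11: sp3
C12: sp3
4 carbons are sp.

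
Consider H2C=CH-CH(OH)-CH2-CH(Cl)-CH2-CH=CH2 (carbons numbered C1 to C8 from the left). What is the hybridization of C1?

sp^2

C1 has 3 σ bonds, plus one π bond: steric number 3 → sp2.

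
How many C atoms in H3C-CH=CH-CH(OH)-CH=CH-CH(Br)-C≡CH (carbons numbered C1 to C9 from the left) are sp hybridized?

C1: sp3
C2: sp2
C3: sp2
C4: sp3
C5: sp2
C6: sp2
C7: sp3
C8: sp ✓
C9: sp ✓
C8, C9 → 2 sp carbons.

2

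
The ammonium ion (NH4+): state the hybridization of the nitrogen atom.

Four σ bonds, no lone pair → sp3, tetrahedral.

sp3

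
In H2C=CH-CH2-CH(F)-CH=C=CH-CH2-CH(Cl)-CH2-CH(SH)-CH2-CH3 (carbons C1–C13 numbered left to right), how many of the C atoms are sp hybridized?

C1: sp2
C2: sp2
C3: sp3
C4: sp3
C5: sp2
C6: sp ✓
C7: sp2
C8: sp3
C9: sp3
C10: sp3
C11: sp3
C12: sp3
C13: sp3
C6 → 1 sp carbon.

1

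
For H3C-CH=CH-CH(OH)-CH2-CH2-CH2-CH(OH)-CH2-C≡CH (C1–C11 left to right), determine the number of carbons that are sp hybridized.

2

C1: sp3
C2: sp2
C3: sp2
C4: sp3
C5: sp3
C6: sp3
C7: sp3
C8: sp3
C9: sp3
C10: sp ✓
C11: sp ✓
C10, C11 → 2 sp carbons.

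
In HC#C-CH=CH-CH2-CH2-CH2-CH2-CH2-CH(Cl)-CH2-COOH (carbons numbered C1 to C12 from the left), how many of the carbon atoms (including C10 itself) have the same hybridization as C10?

C10 is sp3 (only σ bonds).
C1: sp
C2: sp
C3: sp2
C4: sp2
C5: sp3 ✓
C6: sp3 ✓
C7: sp3 ✓
C8: sp3 ✓
C9: sp3 ✓
C10: sp3 ✓
C11: sp3 ✓
C12: sp2
7 carbons are sp3.

7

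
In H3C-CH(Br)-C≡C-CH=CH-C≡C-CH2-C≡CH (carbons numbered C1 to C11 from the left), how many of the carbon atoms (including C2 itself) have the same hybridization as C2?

C2 is sp3 (only σ bonds).
C1: sp3 ✓
C2: sp3 ✓
C3: sp
C4: sp
C5: sp2
C6: sp2
C7: sp
C8: sp
C9: sp3 ✓
C10: sp
C11: sp
3 carbons are sp3.

3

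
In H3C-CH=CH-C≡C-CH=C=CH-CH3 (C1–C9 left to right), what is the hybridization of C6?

C6 is sp2: 3 σ bonds, plus one π bond, 3 electron-density regions.

sp^2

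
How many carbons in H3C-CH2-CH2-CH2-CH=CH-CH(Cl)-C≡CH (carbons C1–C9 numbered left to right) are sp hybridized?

2

C1: sp3
C2: sp3
C3: sp3
C4: sp3
C5: sp2
C6: sp2
C7: sp3
C8: sp ✓
C9: sp ✓
C8, C9 → 2 sp carbons.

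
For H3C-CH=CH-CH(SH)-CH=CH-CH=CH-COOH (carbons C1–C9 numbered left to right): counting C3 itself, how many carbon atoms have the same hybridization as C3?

7

C3 is sp2 (one π bond).
C1: sp3
C2: sp2 ✓
C3: sp2 ✓
C4: sp3
C5: sp2 ✓
C6: sp2 ✓
C7: sp2 ✓
C8: sp2 ✓
C9: sp2 ✓
7 carbons are sp2.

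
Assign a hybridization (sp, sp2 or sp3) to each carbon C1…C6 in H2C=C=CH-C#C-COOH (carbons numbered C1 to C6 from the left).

C1 sp2, C2 sp, C3 sp2, C4 sp, C5 sp, C6 sp2

C1 has 3 σ bonds, plus one π bond: steric number 3 → sp2.
C2 (2 σ bonds, plus two π bonds) has steric number 2: sp.
C3 has 3 σ bonds, plus one π bond: steric number 3 → sp2.
C4: 2 σ bonds, plus two π bonds; 2 regions of electron density → sp.
C5 carries 2 σ bonds, plus two π bonds, giving a steric number of 2, so it is sp.
C6: 3 σ bonds, plus one π bond — 3 electron domains, sp2.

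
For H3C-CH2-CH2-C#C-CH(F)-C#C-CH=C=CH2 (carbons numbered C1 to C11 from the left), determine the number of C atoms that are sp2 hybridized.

C1: sp3
C2: sp3
C3: sp3
C4: sp
C5: sp
C6: sp3
C7: sp
C8: sp
C9: sp2 ✓
C10: sp
C11: sp2 ✓
C9, C11 → 2 sp2 carbons.

2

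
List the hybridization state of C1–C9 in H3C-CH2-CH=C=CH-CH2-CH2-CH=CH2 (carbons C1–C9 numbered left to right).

C1 is sp3: 4 σ bonds, 4 electron-density regions.
C2 carries 4 σ bonds, giving a steric number of 4, so it is sp3.
C3 has 3 σ bonds, plus one π bond: steric number 3 → sp2.
C4 has 2 σ bonds, plus two π bonds: steric number 2 → sp.
C5: 3 σ bonds, plus one π bond; 3 regions of electron density → sp2.
C6 — 4 σ bonds. Steric number 4, so sp3.
C7: 4 σ bonds — 4 electron domains, sp3.
C8 has 3 σ bonds, plus one π bond: steric number 3 → sp2.
C9: 3 σ bonds, plus one π bond; 3 regions of electron density → sp2.

C1 sp3, C2 sp3, C3 sp2, C4 sp, C5 sp2, C6 sp3, C7 sp3, C8 sp2, C9 sp2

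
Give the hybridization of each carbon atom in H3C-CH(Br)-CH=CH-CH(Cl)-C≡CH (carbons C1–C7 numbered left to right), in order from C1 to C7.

C1 sp3, C2 sp3, C3 sp2, C4 sp2, C5 sp3, C6 sp, C7 sp

C1 (4 σ bonds) has steric number 4: sp3.
C2: 4 σ bonds — 4 electron domains, sp3.
C3 has 3 σ bonds, plus one π bond: steric number 3 → sp2.
C4 — 3 σ bonds, plus one π bond. Steric number 3, so sp2.
C5 — 4 σ bonds. Steric number 4, so sp3.
C6 — 2 σ bonds, plus two π bonds. Steric number 2, so sp.
C7 carries 2 σ bonds, plus two π bonds, giving a steric number of 2, so it is sp.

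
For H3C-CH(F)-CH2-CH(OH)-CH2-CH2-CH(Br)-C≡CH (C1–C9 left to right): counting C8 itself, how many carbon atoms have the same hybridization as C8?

C8 is sp (two π bonds).
C1: sp3
C2: sp3
C3: sp3
C4: sp3
C5: sp3
C6: sp3
C7: sp3
C8: sp ✓
C9: sp ✓
2 carbons are sp.

2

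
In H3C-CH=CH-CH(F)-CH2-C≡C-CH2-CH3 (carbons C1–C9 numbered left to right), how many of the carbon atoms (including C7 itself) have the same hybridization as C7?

C7 is sp (two π bonds).
C1: sp3
C2: sp2
C3: sp2
C4: sp3
C5: sp3
C6: sp ✓
C7: sp ✓
C8: sp3
C9: sp3
2 carbons are sp.

2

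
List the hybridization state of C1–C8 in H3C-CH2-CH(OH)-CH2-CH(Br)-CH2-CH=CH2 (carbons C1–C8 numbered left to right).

C1 sp3, C2 sp3, C3 sp3, C4 sp3, C5 sp3, C6 sp3, C7 sp2, C8 sp2

C1: 4 σ bonds; 4 regions of electron density → sp3.
C2 is sp3: 4 σ bonds, 4 electron-density regions.
C3 — 4 σ bonds. Steric number 4, so sp3.
C4: 4 σ bonds; 4 regions of electron density → sp3.
C5 carries 4 σ bonds, giving a steric number of 4, so it is sp3.
C6: 4 σ bonds — 4 electron domains, sp3.
C7 has 3 σ bonds, plus one π bond: steric number 3 → sp2.
C8: 3 σ bonds, plus one π bond — 3 electron domains, sp2.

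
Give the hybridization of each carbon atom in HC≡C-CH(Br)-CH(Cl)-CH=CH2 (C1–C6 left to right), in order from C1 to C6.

C1 sp, C2 sp, C3 sp3, C4 sp3, C5 sp2, C6 sp2

C1 — 2 σ bonds, plus two π bonds. Steric number 2, so sp.
C2 has 2 σ bonds, plus two π bonds: steric number 2 → sp.
C3 has 4 σ bonds: steric number 4 → sp3.
C4 has 4 σ bonds: steric number 4 → sp3.
C5: 3 σ bonds, plus one π bond — 3 electron domains, sp2.
C6 has 3 σ bonds, plus one π bond: steric number 3 → sp2.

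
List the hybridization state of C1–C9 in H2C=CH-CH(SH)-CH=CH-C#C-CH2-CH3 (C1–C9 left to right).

C1 sp2, C2 sp2, C3 sp3, C4 sp2, C5 sp2, C6 sp, C7 sp, C8 sp3, C9 sp3

C1 — 3 σ bonds, plus one π bond. Steric number 3, so sp2.
C2: 3 σ bonds, plus one π bond — 3 electron domains, sp2.
C3 has 4 σ bonds: steric number 4 → sp3.
C4 has 3 σ bonds, plus one π bond: steric number 3 → sp2.
C5 has 3 σ bonds, plus one π bond: steric number 3 → sp2.
C6: 2 σ bonds, plus two π bonds — 2 electron domains, sp.
C7 is sp: 2 σ bonds, plus two π bonds, 2 electron-density regions.
C8 is sp3: 4 σ bonds, 4 electron-density regions.
C9 (4 σ bonds) has steric number 4: sp3.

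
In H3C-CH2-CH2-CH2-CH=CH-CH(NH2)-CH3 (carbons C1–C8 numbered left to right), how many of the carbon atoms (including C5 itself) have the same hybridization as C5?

2

C5 is sp2 (one π bond).
C1: sp3
C2: sp3
C3: sp3
C4: sp3
C5: sp2 ✓
C6: sp2 ✓
C7: sp3
C8: sp3
2 carbons are sp2.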